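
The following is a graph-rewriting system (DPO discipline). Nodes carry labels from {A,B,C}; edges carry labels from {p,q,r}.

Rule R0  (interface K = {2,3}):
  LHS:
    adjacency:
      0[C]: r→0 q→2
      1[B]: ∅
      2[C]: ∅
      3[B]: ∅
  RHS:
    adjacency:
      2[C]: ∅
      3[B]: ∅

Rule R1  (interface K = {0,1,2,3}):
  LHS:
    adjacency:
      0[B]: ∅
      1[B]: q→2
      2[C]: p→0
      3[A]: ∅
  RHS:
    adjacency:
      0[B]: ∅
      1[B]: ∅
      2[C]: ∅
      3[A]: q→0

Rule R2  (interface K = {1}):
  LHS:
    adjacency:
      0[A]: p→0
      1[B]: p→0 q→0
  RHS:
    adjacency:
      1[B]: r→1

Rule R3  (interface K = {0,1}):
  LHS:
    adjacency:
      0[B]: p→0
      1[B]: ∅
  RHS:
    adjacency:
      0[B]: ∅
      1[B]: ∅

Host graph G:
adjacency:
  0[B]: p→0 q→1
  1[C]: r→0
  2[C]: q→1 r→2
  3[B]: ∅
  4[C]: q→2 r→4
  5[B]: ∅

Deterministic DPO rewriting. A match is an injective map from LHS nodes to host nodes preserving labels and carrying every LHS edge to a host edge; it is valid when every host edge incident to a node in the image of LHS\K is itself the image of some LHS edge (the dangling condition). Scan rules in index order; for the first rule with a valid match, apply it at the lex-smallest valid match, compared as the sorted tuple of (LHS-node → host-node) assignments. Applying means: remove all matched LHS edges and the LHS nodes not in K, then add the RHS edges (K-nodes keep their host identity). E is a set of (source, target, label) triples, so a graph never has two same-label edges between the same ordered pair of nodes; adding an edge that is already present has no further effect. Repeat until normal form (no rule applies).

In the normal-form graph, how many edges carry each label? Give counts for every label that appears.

initial: |V|=6 |E|=7  E = 0-p->0 0-q->1 1-r->0 2-q->1 2-r->2 4-q->2 4-r->4
step 1: apply R0 at {0↦4, 1↦3, 2↦2, 3↦0}  → |V|=4 |E|=5  E = 0-p->0 0-q->1 1-r->0 2-q->1 2-r->2
step 2: apply R0 at {0↦2, 1↦5, 2↦1, 3↦0}  → |V|=2 |E|=3  E = 0-p->0 0-q->1 1-r->0
final graph: no rule applies after step 2
NF edges: [(0, 0, 'p'), (0, 1, 'q'), (1, 0, 'r')]

Answer: p:1 q:1 r:1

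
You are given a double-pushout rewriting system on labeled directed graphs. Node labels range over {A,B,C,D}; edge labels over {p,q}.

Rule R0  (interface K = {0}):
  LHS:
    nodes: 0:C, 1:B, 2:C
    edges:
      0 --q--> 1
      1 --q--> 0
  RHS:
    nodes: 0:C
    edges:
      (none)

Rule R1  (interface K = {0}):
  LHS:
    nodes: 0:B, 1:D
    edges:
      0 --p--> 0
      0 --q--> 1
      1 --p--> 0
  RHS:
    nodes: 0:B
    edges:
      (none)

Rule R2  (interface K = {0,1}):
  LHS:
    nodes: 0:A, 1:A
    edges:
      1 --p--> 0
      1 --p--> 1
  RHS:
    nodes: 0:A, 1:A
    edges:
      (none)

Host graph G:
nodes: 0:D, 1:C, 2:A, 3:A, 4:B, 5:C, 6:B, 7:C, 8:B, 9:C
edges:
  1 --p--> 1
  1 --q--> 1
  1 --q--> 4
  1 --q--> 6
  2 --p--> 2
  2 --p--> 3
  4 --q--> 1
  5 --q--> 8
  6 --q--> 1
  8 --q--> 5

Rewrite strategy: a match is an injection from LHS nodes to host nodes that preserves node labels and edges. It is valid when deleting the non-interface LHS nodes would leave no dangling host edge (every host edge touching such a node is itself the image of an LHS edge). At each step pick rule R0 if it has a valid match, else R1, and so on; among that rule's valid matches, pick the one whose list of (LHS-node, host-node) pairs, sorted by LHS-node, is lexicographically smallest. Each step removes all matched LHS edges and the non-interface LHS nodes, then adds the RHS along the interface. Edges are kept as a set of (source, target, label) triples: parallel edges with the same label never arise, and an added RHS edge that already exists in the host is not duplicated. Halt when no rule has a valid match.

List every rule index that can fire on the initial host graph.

Answer: [R0,R2]

Rewrite trace:
R0: 6 valid matches — {0↦1, 1↦4, 2↦7}, {0↦1, 1↦4, 2↦9}, {0↦1, 1↦6, 2↦7} (+3 more)
R1: no valid match — LHS pattern not found
R2: 1 valid match — {0↦3, 1↦2}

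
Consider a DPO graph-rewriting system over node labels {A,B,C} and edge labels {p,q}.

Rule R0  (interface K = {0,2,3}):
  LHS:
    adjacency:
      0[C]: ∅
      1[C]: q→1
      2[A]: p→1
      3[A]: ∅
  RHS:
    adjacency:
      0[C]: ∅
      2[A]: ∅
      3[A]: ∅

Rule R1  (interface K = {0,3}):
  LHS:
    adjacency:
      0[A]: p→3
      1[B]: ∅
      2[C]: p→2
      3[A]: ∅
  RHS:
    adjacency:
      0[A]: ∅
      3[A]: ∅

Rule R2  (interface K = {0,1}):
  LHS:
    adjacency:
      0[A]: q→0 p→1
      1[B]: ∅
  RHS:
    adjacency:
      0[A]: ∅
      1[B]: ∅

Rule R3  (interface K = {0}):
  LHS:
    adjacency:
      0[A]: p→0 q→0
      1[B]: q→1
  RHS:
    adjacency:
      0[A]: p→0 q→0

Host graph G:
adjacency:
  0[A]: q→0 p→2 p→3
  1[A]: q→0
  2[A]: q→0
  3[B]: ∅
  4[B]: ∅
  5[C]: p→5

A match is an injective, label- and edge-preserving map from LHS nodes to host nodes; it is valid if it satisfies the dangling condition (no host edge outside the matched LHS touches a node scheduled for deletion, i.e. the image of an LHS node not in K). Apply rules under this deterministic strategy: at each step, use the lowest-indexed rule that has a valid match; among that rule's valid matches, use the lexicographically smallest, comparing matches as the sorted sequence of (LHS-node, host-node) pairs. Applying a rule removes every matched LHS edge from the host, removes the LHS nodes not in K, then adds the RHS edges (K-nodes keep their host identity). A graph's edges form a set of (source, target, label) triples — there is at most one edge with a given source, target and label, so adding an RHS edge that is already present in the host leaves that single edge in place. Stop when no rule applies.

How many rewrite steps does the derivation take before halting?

initial: |V|=6 |E|=6  E = 0-q->0 0-p->2 0-p->3 1-q->0 2-q->0 5-p->5
step 1: apply R1 at {0↦0, 1↦4, 2↦5, 3↦2}  → |V|=4 |E|=4  E = 0-q->0 0-p->3 1-q->0 2-q->0
step 2: apply R2 at {0↦0, 1↦3}  → |V|=4 |E|=2  E = 1-q->0 2-q->0
halt: no rule applies after step 2

Answer: 2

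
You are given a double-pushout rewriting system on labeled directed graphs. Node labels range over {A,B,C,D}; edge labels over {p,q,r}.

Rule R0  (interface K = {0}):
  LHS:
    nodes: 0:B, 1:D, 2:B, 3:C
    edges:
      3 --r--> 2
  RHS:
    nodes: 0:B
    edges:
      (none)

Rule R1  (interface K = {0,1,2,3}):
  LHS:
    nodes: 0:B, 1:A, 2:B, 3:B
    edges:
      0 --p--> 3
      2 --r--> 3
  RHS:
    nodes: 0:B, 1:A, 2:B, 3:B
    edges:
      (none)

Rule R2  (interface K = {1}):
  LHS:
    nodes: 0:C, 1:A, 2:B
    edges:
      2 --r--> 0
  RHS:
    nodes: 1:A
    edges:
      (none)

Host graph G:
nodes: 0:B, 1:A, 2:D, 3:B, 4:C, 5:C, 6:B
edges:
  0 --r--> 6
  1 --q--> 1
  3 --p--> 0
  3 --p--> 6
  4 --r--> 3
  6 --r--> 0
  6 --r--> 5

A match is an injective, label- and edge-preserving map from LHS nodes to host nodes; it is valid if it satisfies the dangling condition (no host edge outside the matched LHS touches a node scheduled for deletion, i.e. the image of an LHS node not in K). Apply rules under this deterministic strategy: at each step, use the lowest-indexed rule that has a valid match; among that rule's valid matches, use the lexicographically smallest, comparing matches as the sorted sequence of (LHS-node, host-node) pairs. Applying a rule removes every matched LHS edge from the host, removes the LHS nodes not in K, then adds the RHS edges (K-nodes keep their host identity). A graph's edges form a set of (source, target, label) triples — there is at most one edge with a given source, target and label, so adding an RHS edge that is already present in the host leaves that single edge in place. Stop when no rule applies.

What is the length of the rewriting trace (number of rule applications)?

Answer: 4

Derivation:
start.  V:7 E:7  edges: 0-r->6 1-q->1 3-p->0 3-p->6 4-r->3 6-r->0 6-r->5
1. fire R1 via {0↦3, 1↦1, 2↦0, 3↦6}  →  V:7 E:5  edges: 1-q->1 3-p->0 4-r->3 6-r->0 6-r->5
2. fire R1 via {0↦3, 1↦1, 2↦6, 3↦0}  →  V:7 E:3  edges: 1-q->1 4-r->3 6-r->5
3. fire R0 via {0↦0, 1↦2, 2↦3, 3↦4}  →  V:4 E:2  edges: 1-q->1 6-r->5
4. fire R2 via {0↦5, 1↦1, 2↦6}  →  V:2 E:1  edges: 1-q->1
final graph: no rule applies after step 4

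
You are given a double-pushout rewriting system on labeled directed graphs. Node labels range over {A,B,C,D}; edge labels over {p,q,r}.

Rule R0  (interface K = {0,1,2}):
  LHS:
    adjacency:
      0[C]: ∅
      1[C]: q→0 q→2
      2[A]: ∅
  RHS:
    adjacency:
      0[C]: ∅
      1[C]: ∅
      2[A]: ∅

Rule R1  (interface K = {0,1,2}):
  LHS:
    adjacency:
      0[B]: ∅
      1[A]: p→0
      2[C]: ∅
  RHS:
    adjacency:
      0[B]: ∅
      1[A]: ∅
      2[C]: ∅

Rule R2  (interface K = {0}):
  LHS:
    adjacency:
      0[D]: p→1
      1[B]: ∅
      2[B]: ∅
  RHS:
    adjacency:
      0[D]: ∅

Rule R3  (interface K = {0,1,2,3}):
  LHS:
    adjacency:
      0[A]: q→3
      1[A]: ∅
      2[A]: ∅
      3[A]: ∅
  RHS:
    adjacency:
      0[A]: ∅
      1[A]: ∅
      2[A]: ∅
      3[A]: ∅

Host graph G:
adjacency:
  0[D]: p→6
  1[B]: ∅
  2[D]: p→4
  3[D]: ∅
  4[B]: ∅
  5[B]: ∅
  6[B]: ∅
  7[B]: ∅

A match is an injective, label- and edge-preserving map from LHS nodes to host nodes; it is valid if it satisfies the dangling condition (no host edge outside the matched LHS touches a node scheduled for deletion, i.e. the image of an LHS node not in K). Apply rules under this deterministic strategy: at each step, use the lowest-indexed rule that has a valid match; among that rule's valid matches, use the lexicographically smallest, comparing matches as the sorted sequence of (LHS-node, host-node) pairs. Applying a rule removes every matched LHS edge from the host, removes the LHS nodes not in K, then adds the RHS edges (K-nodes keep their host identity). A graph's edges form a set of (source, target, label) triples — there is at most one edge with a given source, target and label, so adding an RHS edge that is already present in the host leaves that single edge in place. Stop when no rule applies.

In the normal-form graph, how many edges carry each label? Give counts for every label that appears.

initial: |V|=8 |E|=2  E = 0-p->6 2-p->4
step 1: apply R2 at {0↦0, 1↦6, 2↦1}  → |V|=6 |E|=1  E = 2-p->4
step 2: apply R2 at {0↦2, 1↦4, 2↦5}  → |V|=4 |E|=0  E = ∅
halt: no rule applies after step 2
NF edges: []

Answer: (no edges)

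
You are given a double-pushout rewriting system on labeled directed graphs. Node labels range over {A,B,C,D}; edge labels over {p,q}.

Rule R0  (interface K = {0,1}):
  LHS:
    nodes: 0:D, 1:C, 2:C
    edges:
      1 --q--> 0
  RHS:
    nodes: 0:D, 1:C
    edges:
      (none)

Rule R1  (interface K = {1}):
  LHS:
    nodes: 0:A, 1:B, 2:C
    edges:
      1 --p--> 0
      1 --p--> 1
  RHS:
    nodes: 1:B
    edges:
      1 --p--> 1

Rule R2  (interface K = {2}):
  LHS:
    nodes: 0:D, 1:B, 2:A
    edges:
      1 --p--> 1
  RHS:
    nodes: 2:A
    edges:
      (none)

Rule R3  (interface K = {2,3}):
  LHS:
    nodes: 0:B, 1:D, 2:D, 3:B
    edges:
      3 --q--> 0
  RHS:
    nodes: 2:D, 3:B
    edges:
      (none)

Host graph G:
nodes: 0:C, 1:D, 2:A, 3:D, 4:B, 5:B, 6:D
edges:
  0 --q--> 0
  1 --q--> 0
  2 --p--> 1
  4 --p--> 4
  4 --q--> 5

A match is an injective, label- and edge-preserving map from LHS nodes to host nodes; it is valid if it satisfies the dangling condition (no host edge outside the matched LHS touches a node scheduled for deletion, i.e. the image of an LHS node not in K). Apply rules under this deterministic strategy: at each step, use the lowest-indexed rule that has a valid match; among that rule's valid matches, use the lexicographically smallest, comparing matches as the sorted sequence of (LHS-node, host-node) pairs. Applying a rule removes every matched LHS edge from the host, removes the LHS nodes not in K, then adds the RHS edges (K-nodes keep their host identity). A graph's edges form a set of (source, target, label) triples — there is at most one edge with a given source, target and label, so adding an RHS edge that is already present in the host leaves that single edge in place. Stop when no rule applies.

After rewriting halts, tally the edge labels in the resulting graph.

[0] host  ⇒  7 nodes, 5 edges  {0-q->0 1-q->0 2-p->1 4-p->4 4-q->5}
[1] R3 @ {0↦5, 1↦3, 2↦1, 3↦4}  ⇒  5 nodes, 4 edges  {0-q->0 1-q->0 2-p->1 4-p->4}
[2] R2 @ {0↦6, 1↦4, 2↦2}  ⇒  3 nodes, 3 edges  {0-q->0 1-q->0 2-p->1}
halt: no rule applies after step 2
NF edges: [(0, 0, 'q'), (1, 0, 'q'), (2, 1, 'p')]

Answer: p:1 q:2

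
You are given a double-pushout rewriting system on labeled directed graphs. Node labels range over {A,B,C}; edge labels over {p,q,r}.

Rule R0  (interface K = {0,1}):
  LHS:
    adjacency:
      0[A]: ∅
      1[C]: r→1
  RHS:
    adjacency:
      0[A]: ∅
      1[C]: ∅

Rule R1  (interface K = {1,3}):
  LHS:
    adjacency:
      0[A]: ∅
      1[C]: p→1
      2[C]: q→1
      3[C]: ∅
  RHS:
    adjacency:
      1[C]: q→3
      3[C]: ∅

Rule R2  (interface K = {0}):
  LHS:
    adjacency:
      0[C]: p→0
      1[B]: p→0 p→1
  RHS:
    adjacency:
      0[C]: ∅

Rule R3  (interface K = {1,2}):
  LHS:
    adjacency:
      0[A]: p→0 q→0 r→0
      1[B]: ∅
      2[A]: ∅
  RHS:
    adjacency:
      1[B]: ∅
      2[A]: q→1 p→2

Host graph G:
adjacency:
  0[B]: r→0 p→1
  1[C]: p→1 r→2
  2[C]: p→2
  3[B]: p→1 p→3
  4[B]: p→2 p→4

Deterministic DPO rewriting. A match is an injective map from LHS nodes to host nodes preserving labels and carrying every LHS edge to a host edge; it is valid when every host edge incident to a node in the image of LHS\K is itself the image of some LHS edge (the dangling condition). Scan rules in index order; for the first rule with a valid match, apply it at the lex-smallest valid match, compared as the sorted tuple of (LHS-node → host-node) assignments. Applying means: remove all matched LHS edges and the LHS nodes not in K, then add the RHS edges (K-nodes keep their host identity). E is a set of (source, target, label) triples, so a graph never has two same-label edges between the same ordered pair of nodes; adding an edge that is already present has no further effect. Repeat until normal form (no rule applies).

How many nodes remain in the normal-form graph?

start.  V:5 E:9  edges: 0-r->0 0-p->1 1-p->1 1-r->2 2-p->2 3-p->1 3-p->3 4-p->2 4-p->4
1. fire R2 via {0↦1, 1↦3}  →  V:4 E:6  edges: 0-r->0 0-p->1 1-r->2 2-p->2 4-p->2 4-p->4
2. fire R2 via {0↦2, 1↦4}  →  V:3 E:3  edges: 0-r->0 0-p->1 1-r->2
halt: no rule applies after step 2
NF nodes: {0:B, 1:C, 2:C}

Answer: 3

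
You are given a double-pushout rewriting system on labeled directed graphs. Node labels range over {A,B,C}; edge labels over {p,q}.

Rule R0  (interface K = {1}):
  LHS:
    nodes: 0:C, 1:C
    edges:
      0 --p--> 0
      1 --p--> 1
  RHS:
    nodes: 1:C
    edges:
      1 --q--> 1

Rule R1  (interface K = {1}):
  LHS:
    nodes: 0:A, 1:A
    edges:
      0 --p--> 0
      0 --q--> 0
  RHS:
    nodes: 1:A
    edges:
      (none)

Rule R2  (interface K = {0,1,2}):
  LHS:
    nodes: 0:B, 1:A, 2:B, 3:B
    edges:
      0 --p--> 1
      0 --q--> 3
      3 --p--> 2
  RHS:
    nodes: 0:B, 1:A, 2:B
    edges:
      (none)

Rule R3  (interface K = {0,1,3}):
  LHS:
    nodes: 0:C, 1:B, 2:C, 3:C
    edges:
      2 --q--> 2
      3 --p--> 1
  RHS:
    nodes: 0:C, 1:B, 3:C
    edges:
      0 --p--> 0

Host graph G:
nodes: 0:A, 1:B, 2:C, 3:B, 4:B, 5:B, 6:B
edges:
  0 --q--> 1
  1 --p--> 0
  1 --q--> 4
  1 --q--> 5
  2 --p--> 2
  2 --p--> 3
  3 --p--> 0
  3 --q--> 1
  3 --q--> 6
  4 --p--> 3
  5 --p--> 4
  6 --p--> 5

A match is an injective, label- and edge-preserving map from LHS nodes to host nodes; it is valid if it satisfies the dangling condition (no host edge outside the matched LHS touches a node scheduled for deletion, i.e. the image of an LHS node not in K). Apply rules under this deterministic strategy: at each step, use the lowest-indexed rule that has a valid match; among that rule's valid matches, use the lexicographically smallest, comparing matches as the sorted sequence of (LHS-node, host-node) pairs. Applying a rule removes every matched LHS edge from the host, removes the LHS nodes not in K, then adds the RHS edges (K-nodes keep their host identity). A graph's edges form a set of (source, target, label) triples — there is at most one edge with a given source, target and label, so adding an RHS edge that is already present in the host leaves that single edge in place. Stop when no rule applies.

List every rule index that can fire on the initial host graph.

Answer: [R2]

Steps:
R0: no valid match — LHS pattern not found
R1: no valid match — LHS pattern not found
R2: 1 valid match — {0↦3, 1↦0, 2↦5, 3↦6}
R3: no valid match — LHS pattern not found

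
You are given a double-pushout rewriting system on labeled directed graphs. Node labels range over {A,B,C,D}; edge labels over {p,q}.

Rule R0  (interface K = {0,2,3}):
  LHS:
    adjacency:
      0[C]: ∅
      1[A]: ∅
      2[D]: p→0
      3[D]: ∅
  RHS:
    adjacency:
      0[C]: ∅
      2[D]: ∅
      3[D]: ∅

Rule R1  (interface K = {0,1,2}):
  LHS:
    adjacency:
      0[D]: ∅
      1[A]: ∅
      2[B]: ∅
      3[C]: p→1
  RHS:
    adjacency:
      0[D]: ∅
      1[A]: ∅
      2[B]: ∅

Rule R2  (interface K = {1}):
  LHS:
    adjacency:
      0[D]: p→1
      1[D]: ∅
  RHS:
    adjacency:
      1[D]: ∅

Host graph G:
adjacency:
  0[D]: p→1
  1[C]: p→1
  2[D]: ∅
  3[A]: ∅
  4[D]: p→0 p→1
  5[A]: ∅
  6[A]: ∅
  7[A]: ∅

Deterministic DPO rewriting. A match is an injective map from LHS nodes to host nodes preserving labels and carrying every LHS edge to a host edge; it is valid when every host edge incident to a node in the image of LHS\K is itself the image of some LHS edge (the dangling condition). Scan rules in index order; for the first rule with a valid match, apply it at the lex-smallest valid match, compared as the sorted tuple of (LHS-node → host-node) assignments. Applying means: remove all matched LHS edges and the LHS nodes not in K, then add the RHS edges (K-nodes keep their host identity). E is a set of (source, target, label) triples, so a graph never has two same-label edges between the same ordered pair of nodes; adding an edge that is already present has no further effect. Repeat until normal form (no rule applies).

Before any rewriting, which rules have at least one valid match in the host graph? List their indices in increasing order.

R0: 16 valid matches — {0↦1, 1↦3, 2↦0, 3↦2}, {0↦1, 1↦3, 2↦0, 3↦4}, {0↦1, 1↦3, 2↦4, 3↦0} (+13 more)
R1: no valid match — LHS pattern not found
R2: no valid match — 1 raw match, all fail dangling condition

Answer: [R0]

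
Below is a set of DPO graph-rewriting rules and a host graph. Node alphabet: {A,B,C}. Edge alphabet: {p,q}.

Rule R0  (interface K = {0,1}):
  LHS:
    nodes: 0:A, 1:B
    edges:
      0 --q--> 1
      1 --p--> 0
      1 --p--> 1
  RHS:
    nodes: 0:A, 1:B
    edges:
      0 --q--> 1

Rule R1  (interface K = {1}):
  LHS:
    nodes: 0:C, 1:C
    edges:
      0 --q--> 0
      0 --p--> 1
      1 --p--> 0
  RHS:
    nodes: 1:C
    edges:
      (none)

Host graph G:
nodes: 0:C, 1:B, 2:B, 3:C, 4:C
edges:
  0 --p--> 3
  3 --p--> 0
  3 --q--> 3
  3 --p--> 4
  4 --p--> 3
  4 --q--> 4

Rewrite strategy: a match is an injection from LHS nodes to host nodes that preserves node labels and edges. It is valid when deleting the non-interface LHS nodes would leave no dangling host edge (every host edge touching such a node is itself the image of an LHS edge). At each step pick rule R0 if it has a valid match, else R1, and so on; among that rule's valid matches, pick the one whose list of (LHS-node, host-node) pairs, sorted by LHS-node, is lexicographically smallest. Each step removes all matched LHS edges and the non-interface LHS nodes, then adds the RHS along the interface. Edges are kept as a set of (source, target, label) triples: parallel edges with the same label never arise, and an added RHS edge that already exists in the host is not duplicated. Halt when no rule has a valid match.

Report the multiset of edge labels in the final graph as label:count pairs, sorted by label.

Answer: (no edges)

Rewrite trace:
initial: |V|=5 |E|=6  E = 0-p->3 3-p->0 3-q->3 3-p->4 4-p->3 4-q->4
step 1: apply R1 at {0↦4, 1↦3}  → |V|=4 |E|=3  E = 0-p->3 3-p->0 3-q->3
step 2: apply R1 at {0↦3, 1↦0}  → |V|=3 |E|=0  E = ∅
halt: no rule applies after step 2
NF edges: []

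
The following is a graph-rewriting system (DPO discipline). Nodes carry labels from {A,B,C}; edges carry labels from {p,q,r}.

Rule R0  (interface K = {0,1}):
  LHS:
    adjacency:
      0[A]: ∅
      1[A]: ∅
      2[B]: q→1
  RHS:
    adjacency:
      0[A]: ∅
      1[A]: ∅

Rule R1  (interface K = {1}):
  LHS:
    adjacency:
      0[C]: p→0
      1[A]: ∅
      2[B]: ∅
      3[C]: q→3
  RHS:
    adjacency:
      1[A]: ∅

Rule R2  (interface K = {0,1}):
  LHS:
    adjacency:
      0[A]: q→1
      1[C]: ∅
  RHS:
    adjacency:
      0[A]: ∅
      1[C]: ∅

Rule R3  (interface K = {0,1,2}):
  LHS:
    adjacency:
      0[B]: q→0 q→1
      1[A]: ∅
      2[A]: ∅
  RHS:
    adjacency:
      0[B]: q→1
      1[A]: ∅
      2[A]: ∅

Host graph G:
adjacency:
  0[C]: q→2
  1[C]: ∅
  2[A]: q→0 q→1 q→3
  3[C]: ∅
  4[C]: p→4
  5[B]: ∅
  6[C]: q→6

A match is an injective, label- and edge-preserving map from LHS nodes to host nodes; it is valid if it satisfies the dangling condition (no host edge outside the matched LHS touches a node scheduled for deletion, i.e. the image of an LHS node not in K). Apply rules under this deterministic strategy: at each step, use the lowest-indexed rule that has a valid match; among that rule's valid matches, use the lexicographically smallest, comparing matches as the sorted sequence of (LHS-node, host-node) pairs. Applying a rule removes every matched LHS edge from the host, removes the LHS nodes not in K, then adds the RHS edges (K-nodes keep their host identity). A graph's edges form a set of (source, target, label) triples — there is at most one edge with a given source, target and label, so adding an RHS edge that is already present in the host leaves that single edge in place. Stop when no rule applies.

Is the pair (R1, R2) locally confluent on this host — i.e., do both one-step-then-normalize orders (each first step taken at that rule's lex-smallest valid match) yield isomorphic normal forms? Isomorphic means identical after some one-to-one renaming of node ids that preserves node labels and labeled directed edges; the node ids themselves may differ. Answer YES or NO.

branch R1-first: apply at {0↦4, 1↦2, 2↦5, 3↦6} → |E|=4, then 3 more step(s) → NF |V|=4 |E|=1 V={0:C, 1:C, 2:A, 3:C} E=0-q->2
branch R2-first: apply at {0↦2, 1↦0} → |E|=5, then 3 more step(s) → NF |V|=4 |E|=1 V={0:C, 1:C, 2:A, 3:C} E=0-q->2
graphs isomorphic (equal up to label-preserving node renaming)

Answer: YES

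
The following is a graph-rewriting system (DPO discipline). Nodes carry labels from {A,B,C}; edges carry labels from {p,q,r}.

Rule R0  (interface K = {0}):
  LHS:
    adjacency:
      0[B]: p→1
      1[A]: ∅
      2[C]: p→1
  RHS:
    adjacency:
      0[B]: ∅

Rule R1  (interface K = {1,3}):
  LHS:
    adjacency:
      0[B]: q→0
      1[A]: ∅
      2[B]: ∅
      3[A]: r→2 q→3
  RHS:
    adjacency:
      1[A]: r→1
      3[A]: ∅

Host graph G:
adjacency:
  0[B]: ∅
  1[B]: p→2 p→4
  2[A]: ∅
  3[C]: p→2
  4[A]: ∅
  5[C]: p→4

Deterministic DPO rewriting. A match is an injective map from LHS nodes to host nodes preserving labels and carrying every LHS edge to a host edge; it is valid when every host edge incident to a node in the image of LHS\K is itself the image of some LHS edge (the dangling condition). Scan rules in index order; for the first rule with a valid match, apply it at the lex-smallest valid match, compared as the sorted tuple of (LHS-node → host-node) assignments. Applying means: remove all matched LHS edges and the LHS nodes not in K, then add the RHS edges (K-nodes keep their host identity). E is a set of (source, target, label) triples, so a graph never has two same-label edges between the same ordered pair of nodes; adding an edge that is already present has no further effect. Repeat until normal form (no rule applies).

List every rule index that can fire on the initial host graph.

Answer: [R0]

Steps:
R0: 2 valid matches — {0↦1, 1↦2, 2↦3}, {0↦1, 1↦4, 2↦5}
R1: no valid match — LHS pattern not found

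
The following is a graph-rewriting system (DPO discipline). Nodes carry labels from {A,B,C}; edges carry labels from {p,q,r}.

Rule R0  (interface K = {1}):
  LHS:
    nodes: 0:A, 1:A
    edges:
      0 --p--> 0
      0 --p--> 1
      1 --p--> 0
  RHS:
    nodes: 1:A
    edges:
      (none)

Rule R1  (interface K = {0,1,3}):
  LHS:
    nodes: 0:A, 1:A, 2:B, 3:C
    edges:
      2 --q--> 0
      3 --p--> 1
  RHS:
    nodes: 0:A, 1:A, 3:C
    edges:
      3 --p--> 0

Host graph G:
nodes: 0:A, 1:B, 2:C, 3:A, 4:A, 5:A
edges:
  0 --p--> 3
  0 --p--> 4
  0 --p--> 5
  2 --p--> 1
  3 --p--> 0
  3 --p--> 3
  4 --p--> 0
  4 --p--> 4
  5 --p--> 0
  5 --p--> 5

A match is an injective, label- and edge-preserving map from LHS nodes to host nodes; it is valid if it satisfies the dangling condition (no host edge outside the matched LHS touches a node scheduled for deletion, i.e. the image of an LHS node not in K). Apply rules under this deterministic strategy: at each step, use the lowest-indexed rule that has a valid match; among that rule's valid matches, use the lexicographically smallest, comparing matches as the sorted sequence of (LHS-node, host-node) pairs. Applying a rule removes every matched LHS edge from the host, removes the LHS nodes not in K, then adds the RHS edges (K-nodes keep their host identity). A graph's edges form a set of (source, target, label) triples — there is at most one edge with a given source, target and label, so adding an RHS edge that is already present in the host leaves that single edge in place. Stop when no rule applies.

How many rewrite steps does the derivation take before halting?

initial: |V|=6 |E|=10  E = 0-p->3 0-p->4 0-p->5 2-p->1 3-p->0 3-p->3 4-p->0 4-p->4 5-p->0 5-p->5
step 1: apply R0 at {0↦3, 1↦0}  → |V|=5 |E|=7  E = 0-p->4 0-p->5 2-p->1 4-p->0 4-p->4 5-p->0 5-p->5
step 2: apply R0 at {0↦4, 1↦0}  → |V|=4 |E|=4  E = 0-p->5 2-p->1 5-p->0 5-p->5
step 3: apply R0 at {0↦5, 1↦0}  → |V|=3 |E|=1  E = 2-p->1
normal form: no rule applies after step 3

Answer: 3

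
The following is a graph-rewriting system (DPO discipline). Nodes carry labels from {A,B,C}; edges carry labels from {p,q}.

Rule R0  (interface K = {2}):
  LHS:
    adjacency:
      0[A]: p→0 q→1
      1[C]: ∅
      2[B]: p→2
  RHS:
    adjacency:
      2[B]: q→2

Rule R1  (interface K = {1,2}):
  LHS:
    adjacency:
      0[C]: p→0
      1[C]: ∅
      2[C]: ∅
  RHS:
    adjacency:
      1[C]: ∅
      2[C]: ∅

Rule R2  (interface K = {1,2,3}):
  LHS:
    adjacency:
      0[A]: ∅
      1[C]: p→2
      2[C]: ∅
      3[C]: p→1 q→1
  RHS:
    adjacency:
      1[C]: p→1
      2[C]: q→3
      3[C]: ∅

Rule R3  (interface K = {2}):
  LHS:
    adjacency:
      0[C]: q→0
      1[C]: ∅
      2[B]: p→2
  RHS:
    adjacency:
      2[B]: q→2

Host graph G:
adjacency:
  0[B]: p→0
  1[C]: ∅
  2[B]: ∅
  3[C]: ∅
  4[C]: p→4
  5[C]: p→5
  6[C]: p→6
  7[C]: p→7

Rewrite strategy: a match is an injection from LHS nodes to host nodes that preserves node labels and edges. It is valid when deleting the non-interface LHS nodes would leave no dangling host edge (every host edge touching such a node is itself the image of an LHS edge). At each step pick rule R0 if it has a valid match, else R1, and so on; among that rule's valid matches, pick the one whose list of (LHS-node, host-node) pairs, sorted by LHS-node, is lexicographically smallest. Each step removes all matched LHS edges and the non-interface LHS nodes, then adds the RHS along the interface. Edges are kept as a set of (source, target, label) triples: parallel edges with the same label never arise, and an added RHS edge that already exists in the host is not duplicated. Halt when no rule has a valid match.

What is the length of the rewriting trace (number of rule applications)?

start.  V:8 E:5  edges: 0-p->0 4-p->4 5-p->5 6-p->6 7-p->7
1. fire R1 via {0↦4, 1↦1, 2↦3}  →  V:7 E:4  edges: 0-p->0 5-p->5 6-p->6 7-p->7
2. fire R1 via {0↦5, 1↦1, 2↦3}  →  V:6 E:3  edges: 0-p->0 6-p->6 7-p->7
3. fire R1 via {0↦6, 1↦1, 2↦3}  →  V:5 E:2  edges: 0-p->0 7-p->7
4. fire R1 via {0↦7, 1↦1, 2↦3}  →  V:4 E:1  edges: 0-p->0
halt: no rule applies after step 4

Answer: 4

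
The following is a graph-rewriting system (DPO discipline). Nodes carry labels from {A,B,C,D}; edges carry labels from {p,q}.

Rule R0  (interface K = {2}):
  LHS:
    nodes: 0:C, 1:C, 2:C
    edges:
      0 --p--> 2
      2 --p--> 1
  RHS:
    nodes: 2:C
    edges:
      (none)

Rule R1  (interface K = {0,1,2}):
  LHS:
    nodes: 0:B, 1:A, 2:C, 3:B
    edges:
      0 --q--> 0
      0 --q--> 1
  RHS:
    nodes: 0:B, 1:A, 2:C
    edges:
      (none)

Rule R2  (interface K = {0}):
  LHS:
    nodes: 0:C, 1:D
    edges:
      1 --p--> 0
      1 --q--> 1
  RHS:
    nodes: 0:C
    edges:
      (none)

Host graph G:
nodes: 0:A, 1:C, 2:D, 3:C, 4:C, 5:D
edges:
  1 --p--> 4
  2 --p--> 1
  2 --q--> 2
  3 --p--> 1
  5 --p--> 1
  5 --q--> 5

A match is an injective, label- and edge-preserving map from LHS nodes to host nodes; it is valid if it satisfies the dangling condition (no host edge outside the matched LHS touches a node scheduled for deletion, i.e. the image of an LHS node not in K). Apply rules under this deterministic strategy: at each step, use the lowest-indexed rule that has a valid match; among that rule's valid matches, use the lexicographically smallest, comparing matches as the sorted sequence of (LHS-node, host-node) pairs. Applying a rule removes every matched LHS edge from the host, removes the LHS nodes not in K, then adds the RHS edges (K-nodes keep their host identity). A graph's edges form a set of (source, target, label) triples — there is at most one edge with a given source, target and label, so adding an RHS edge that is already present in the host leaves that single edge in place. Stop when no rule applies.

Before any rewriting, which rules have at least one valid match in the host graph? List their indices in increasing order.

Answer: [R0,R2]

Derivation:
R0: 1 valid match — {0↦3, 1↦4, 2↦1}
R1: no valid match — LHS pattern not found
R2: 2 valid matches — {0↦1, 1↦2}, {0↦1, 1↦5}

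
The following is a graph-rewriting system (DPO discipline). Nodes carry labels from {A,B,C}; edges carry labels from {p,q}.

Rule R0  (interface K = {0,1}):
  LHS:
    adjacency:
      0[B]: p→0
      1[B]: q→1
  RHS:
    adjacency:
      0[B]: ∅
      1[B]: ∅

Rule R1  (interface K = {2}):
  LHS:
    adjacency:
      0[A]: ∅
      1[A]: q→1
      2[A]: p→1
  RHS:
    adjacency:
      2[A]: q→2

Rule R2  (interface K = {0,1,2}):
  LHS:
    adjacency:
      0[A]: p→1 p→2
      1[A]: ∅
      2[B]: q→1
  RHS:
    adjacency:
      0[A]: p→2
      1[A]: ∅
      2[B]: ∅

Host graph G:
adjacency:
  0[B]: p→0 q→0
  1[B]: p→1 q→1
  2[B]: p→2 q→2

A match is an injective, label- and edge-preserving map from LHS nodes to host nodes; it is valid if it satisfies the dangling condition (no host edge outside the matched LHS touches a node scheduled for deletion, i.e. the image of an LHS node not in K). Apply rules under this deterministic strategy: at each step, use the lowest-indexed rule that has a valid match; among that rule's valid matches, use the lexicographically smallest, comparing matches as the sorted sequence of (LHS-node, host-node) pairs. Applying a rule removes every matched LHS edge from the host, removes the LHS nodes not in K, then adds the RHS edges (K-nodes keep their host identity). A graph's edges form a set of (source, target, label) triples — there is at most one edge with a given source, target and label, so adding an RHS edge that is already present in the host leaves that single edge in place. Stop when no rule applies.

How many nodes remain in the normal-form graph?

Answer: 3

Rewrite trace:
start.  V:3 E:6  edges: 0-p->0 0-q->0 1-p->1 1-q->1 2-p->2 2-q->2
1. fire R0 via {0↦0, 1↦1}  →  V:3 E:4  edges: 0-q->0 1-p->1 2-p->2 2-q->2
2. fire R0 via {0↦1, 1↦0}  →  V:3 E:2  edges: 2-p->2 2-q->2
normal form: no rule applies after step 2
NF nodes: {0:B, 1:B, 2:B}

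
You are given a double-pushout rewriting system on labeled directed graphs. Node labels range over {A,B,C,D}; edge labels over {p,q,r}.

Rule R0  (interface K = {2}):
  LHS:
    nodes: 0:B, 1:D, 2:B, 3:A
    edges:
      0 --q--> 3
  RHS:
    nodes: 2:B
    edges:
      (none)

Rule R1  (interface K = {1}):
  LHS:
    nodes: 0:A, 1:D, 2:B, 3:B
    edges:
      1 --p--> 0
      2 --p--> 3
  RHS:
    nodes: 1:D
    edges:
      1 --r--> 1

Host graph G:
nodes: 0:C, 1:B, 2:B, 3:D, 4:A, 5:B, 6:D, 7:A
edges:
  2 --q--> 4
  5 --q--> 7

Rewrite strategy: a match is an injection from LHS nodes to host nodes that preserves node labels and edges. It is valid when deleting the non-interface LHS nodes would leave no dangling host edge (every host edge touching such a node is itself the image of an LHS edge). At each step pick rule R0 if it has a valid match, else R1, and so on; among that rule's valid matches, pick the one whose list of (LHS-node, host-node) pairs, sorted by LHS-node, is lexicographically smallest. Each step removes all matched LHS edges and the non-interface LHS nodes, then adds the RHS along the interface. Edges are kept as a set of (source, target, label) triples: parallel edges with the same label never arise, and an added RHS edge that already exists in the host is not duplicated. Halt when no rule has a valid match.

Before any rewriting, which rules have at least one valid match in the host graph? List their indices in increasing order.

R0: 8 valid matches — {0↦2, 1↦3, 2↦1, 3↦4}, {0↦2, 1↦3, 2↦5, 3↦4}, {0↦2, 1↦6, 2↦1, 3↦4} (+5 more)
R1: no valid match — LHS pattern not found

Answer: [R0]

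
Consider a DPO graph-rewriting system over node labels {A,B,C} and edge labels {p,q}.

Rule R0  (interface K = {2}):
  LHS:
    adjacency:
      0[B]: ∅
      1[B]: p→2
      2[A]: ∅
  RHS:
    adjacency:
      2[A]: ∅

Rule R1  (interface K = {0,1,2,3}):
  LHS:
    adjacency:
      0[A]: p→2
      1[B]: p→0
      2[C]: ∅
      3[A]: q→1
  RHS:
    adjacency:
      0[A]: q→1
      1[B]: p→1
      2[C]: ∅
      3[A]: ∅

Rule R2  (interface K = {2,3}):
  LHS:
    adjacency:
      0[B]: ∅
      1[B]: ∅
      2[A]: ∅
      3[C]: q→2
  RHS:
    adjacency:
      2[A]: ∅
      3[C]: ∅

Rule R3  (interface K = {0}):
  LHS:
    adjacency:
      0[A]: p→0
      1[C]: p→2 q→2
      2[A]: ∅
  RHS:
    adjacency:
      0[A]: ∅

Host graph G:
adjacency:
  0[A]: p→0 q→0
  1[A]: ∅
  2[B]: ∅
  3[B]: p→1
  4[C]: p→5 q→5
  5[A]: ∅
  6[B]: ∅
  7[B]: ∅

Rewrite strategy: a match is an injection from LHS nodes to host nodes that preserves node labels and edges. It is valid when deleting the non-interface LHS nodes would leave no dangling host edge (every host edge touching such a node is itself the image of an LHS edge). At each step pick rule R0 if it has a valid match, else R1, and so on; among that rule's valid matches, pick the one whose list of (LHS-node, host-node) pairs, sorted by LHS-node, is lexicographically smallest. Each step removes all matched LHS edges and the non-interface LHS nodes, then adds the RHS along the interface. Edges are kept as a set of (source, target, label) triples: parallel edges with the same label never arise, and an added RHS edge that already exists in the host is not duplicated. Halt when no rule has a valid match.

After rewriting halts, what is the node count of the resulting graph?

Answer: 4

Derivation:
[0] host  ⇒  8 nodes, 5 edges  {0-p->0 0-q->0 3-p->1 4-p->5 4-q->5}
[1] R0 @ {0↦2, 1↦3, 2↦1}  ⇒  6 nodes, 4 edges  {0-p->0 0-q->0 4-p->5 4-q->5}
[2] R2 @ {0↦6, 1↦7, 2↦5, 3↦4}  ⇒  4 nodes, 3 edges  {0-p->0 0-q->0 4-p->5}
final graph: no rule applies after step 2
NF nodes: {0:A, 1:A, 4:C, 5:A}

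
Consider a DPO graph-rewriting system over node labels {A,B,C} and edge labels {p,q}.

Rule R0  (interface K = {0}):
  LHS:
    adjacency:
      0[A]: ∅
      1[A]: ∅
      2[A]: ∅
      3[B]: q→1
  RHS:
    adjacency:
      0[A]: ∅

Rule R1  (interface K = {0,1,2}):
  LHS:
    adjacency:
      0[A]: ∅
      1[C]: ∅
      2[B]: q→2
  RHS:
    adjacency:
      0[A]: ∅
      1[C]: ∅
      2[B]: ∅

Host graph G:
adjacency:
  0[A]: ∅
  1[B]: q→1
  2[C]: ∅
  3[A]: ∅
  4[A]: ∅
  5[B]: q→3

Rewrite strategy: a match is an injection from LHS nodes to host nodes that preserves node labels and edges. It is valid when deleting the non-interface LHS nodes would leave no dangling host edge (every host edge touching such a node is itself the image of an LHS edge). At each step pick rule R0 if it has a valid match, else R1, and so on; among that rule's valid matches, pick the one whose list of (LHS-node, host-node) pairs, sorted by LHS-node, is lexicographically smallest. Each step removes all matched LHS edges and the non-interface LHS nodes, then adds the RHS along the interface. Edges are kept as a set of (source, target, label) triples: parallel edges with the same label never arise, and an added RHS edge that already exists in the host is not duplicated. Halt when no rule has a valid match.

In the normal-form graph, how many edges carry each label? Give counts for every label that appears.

Answer: (no edges)

Rewrite trace:
initial: |V|=6 |E|=2  E = 1-q->1 5-q->3
step 1: apply R0 at {0↦0, 1↦3, 2↦4, 3↦5}  → |V|=3 |E|=1  E = 1-q->1
step 2: apply R1 at {0↦0, 1↦2, 2↦1}  → |V|=3 |E|=0  E = ∅
final graph: no rule applies after step 2
NF edges: []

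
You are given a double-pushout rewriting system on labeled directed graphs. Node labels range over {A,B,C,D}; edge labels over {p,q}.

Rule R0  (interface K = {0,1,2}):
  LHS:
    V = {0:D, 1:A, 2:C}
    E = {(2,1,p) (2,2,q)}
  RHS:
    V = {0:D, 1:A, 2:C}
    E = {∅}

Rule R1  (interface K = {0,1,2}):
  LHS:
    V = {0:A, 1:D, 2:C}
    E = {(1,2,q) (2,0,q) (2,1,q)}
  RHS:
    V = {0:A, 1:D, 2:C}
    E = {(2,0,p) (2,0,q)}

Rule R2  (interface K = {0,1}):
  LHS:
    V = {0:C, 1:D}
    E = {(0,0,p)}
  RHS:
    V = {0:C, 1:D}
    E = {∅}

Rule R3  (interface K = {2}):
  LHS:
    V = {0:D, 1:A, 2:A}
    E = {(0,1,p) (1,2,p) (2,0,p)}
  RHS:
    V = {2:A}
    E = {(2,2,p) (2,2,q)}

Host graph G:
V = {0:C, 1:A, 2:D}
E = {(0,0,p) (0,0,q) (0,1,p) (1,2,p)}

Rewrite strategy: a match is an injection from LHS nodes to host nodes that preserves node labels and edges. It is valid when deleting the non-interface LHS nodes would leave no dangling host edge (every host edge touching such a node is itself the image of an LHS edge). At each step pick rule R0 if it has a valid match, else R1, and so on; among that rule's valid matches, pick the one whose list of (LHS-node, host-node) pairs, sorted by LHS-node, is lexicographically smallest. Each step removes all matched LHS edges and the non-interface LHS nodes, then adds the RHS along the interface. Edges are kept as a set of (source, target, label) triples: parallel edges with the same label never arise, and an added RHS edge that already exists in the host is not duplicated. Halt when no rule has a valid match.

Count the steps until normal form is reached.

Answer: 2

Derivation:
[0] host  ⇒  3 nodes, 4 edges  {0-p->0 0-q->0 0-p->1 1-p->2}
[1] R0 @ {0↦2, 1↦1, 2↦0}  ⇒  3 nodes, 2 edges  {0-p->0 1-p->2}
[2] R2 @ {0↦0, 1↦2}  ⇒  3 nodes, 1 edges  {1-p->2}
final graph: no rule applies after step 2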